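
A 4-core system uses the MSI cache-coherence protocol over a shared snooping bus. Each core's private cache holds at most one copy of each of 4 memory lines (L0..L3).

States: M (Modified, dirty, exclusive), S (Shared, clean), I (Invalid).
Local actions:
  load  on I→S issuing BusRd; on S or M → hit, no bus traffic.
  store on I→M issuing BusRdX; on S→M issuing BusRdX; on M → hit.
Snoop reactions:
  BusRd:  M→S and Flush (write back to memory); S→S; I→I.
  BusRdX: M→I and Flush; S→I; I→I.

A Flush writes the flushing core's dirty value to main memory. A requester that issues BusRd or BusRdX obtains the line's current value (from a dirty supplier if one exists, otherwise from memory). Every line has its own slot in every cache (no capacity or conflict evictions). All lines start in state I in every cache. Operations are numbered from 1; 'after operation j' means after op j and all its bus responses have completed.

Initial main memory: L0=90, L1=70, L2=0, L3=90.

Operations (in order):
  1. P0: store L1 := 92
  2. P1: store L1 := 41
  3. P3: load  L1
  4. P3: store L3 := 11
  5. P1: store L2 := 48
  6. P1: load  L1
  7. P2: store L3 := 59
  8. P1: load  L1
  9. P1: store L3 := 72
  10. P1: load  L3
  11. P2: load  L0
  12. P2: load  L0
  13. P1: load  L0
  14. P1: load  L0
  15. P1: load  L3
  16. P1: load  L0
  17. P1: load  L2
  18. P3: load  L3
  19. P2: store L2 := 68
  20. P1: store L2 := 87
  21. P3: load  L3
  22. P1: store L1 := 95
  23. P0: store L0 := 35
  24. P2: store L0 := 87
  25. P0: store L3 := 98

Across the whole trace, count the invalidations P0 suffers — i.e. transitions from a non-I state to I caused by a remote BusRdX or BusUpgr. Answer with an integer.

invalidations = 2

step 1: P0: store L1 := 92  ⟶  MIII  (L1)  txn=BusRdX  M[L1]=70
step 2: P1: store L1 := 41  ⟶  IMII  (L1)  txn=BusRdX+Flush  M[L1]=92
step 3: P3: load  L1  ⟶  ISIS  (L1)  txn=BusRd+Flush  M[L1]=41
step 4: P3: store L3 := 11  ⟶  IIIM  (L3)  txn=BusRdX  M[L3]=90
step 5: P1: store L2 := 48  ⟶  IMII  (L2)  txn=BusRdX  M[L2]=0
step 6: P1: load  L1  ⟶  ISIS  (L1)  txn=∅  M[L1]=41
step 7: P2: store L3 := 59  ⟶  IIMI  (L3)  txn=BusRdX+Flush  M[L3]=11
step 8: P1: load  L1  ⟶  ISIS  (L1)  txn=∅  M[L1]=41
step 9: P1: store L3 := 72  ⟶  IMII  (L3)  txn=BusRdX+Flush  M[L3]=59
step 10: P1: load  L3  ⟶  IMII  (L3)  txn=∅  M[L3]=59
step 11: P2: load  L0  ⟶  IISI  (L0)  txn=BusRd  M[L0]=90
step 12: P2: load  L0  ⟶  IISI  (L0)  txn=∅  M[L0]=90
step 13: P1: load  L0  ⟶  ISSI  (L0)  txn=BusRd  M[L0]=90
step 14: P1: load  L0  ⟶  ISSI  (L0)  txn=∅  M[L0]=90
step 15: P1: load  L3  ⟶  IMII  (L3)  txn=∅  M[L3]=59
step 16: P1: load  L0  ⟶  ISSI  (L0)  txn=∅  M[L0]=90
step 17: P1: load  L2  ⟶  IMII  (L2)  txn=∅  M[L2]=0
step 18: P3: load  L3  ⟶  ISIS  (L3)  txn=BusRd+Flush  M[L3]=72
step 19: P2: store L2 := 68  ⟶  IIMI  (L2)  txn=BusRdX+Flush  M[L2]=48
step 20: P1: store L2 := 87  ⟶  IMII  (L2)  txn=BusRdX+Flush  M[L2]=68
step 21: P3: load  L3  ⟶  ISIS  (L3)  txn=∅  M[L3]=72
step 22: P1: store L1 := 95  ⟶  IMII  (L1)  txn=BusRdX  M[L1]=41
step 23: P0: store L0 := 35  ⟶  MIII  (L0)  txn=BusRdX  M[L0]=90
step 24: P2: store L0 := 87  ⟶  IIMI  (L0)  txn=BusRdX+Flush  M[L0]=35
step 25: P0: store L3 := 98  ⟶  MIII  (L3)  txn=BusRdX  M[L3]=72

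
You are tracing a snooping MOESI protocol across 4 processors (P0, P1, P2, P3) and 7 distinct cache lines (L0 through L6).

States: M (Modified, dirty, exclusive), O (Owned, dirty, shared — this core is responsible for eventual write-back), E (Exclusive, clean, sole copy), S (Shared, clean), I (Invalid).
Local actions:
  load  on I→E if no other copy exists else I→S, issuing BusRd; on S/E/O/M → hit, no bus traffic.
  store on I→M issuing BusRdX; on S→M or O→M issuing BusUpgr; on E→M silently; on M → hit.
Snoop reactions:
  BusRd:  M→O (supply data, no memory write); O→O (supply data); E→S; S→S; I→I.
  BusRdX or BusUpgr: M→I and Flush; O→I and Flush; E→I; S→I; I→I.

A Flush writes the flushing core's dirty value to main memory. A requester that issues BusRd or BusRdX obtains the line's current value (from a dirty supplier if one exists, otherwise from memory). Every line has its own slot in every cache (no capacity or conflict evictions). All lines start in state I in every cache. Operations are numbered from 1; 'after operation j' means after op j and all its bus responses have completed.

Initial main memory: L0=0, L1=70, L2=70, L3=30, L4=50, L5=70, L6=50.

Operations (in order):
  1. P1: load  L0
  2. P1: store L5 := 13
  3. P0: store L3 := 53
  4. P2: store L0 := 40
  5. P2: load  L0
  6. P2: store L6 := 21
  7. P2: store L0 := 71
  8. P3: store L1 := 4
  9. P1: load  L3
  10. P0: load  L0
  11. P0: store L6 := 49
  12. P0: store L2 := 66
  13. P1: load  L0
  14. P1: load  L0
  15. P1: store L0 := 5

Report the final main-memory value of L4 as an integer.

memory[L4] = 50

[1] P1: load  L0 | P0:I, P1:E(0), P2:I, P3:I | bus: BusRd
[2] P1: store L5 := 13 | P0:I, P1:M(13), P2:I, P3:I | bus: BusRdX
[3] P0: store L3 := 53 | P0:M(53), P1:I, P2:I, P3:I | bus: BusRdX
[4] P2: store L0 := 40 | P0:I, P1:I, P2:M(40), P3:I | bus: BusRdX
[5] P2: load  L0 | P0:I, P1:I, P2:M(40), P3:I | bus: none
[6] P2: store L6 := 21 | P0:I, P1:I, P2:M(21), P3:I | bus: BusRdX
[7] P2: store L0 := 71 | P0:I, P1:I, P2:M(71), P3:I | bus: none
[8] P3: store L1 := 4 | P0:I, P1:I, P2:I, P3:M(4) | bus: BusRdX
[9] P1: load  L3 | P0:O(53), P1:S(53), P2:I, P3:I | bus: BusRd
[10] P0: load  L0 | P0:S(71), P1:I, P2:O(71), P3:I | bus: BusRd
[11] P0: store L6 := 49 | P0:M(49), P1:I, P2:I, P3:I | bus: BusRdX,Flush
[12] P0: store L2 := 66 | P0:M(66), P1:I, P2:I, P3:I | bus: BusRdX
[13] P1: load  L0 | P0:S(71), P1:S(71), P2:O(71), P3:I | bus: BusRd
[14] P1: load  L0 | P0:S(71), P1:S(71), P2:O(71), P3:I | bus: none
[15] P1: store L0 := 5 | P0:I, P1:M(5), P2:I, P3:I | bus: BusUpgr,Flush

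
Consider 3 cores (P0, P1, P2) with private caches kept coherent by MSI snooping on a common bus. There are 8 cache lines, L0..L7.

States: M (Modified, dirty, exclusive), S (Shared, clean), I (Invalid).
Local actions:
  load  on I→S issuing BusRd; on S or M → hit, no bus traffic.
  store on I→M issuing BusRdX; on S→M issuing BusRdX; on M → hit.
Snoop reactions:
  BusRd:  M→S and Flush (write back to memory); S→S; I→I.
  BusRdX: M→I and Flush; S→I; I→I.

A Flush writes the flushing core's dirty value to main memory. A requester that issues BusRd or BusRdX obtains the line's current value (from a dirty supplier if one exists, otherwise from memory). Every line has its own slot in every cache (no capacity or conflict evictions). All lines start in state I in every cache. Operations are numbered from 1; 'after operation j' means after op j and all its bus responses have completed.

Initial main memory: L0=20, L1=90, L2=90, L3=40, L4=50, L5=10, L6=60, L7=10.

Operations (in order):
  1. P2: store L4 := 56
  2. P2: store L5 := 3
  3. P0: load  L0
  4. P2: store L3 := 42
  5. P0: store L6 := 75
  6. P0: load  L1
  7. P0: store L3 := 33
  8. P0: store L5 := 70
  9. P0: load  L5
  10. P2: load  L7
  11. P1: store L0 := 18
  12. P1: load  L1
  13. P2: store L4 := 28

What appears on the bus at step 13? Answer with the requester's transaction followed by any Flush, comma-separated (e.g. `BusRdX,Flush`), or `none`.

bus = none

  op1 P2: store L4 := 56 → I/I/M on L4; bus BusRdX; mem=50
  op2 P2: store L5 := 3 → I/I/M on L5; bus BusRdX; mem=10
  op3 P0: load  L0 → S/I/I on L0; bus BusRd; mem=20
  op4 P2: store L3 := 42 → I/I/M on L3; bus BusRdX; mem=40
  op5 P0: store L6 := 75 → M/I/I on L6; bus BusRdX; mem=60
  op6 P0: load  L1 → S/I/I on L1; bus BusRd; mem=90
  op7 P0: store L3 := 33 → M/I/I on L3; bus BusRdX Flush; mem=42
  op8 P0: store L5 := 70 → M/I/I on L5; bus BusRdX Flush; mem=3
  op9 P0: load  L5 → M/I/I on L5; bus (none); mem=3
  op10 P2: load  L7 → I/I/S on L7; bus BusRd; mem=10
  op11 P1: store L0 := 18 → I/M/I on L0; bus BusRdX; mem=20
  op12 P1: load  L1 → S/S/I on L1; bus BusRd; mem=90
  op13 P2: store L4 := 28 → I/I/M on L4; bus (none); mem=50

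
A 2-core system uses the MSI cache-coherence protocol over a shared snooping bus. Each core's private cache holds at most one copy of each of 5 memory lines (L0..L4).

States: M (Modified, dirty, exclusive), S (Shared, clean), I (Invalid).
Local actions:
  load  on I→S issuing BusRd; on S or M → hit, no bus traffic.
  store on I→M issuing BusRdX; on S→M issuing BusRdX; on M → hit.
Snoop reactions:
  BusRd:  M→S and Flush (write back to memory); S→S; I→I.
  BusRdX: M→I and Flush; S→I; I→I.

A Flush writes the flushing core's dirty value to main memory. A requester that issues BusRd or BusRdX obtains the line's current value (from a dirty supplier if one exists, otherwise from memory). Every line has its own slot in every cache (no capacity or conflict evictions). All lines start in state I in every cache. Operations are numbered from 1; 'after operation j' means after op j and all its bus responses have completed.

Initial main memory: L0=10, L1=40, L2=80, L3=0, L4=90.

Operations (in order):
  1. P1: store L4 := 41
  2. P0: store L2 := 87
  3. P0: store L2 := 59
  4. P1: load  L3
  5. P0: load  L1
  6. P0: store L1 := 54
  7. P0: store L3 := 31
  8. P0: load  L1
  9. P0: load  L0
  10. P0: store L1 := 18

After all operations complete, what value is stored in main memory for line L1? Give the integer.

step 1: P1: store L4 := 41  ⟶  IM  (L4)  txn=BusRdX  M[L4]=90
step 2: P0: store L2 := 87  ⟶  MI  (L2)  txn=BusRdX  M[L2]=80
step 3: P0: store L2 := 59  ⟶  MI  (L2)  txn=∅  M[L2]=80
step 4: P1: load  L3  ⟶  IS  (L3)  txn=BusRd  M[L3]=0
step 5: P0: load  L1  ⟶  SI  (L1)  txn=BusRd  M[L1]=40
step 6: P0: store L1 := 54  ⟶  MI  (L1)  txn=BusRdX  M[L1]=40
step 7: P0: store L3 := 31  ⟶  MI  (L3)  txn=BusRdX  M[L3]=0
step 8: P0: load  L1  ⟶  MI  (L1)  txn=∅  M[L1]=40
step 9: P0: load  L0  ⟶  SI  (L0)  txn=BusRd  M[L0]=10
step 10: P0: store L1 := 18  ⟶  MI  (L1)  txn=∅  M[L1]=40

memory[L1] = 40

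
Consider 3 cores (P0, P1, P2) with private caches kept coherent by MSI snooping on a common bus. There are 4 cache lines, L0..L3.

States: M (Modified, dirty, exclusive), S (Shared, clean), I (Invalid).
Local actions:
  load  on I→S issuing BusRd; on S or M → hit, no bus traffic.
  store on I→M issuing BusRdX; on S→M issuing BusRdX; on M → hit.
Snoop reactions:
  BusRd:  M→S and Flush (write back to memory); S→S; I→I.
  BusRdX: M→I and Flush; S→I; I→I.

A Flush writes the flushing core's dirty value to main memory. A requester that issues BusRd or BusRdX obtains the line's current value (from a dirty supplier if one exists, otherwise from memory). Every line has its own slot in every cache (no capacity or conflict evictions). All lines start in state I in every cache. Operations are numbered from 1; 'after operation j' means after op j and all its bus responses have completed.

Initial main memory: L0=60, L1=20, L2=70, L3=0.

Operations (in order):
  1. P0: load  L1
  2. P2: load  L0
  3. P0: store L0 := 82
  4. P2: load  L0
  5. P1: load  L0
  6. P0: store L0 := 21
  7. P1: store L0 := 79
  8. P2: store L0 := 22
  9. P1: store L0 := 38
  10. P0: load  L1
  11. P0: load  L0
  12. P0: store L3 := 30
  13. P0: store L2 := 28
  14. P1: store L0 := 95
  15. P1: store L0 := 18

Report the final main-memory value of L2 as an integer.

1. P0: load  L1  bus=[BusRd]  L1: P0=S P1=I P2=I  mem[L1]=20
2. P2: load  L0  bus=[BusRd]  L0: P0=I P1=I P2=S  mem[L0]=60
3. P0: store L0 := 82  bus=[BusRdX]  L0: P0=M P1=I P2=I  mem[L0]=60
4. P2: load  L0  bus=[BusRd,Flush]  L0: P0=S P1=I P2=S  mem[L0]=82
5. P1: load  L0  bus=[BusRd]  L0: P0=S P1=S P2=S  mem[L0]=82
6. P0: store L0 := 21  bus=[BusRdX]  L0: P0=M P1=I P2=I  mem[L0]=82
7. P1: store L0 := 79  bus=[BusRdX,Flush]  L0: P0=I P1=M P2=I  mem[L0]=21
8. P2: store L0 := 22  bus=[BusRdX,Flush]  L0: P0=I P1=I P2=M  mem[L0]=79
9. P1: store L0 := 38  bus=[BusRdX,Flush]  L0: P0=I P1=M P2=I  mem[L0]=22
10. P0: load  L1  bus=[-]  L1: P0=S P1=I P2=I  mem[L1]=20
11. P0: load  L0  bus=[BusRd,Flush]  L0: P0=S P1=S P2=I  mem[L0]=38
12. P0: store L3 := 30  bus=[BusRdX]  L3: P0=M P1=I P2=I  mem[L3]=0
13. P0: store L2 := 28  bus=[BusRdX]  L2: P0=M P1=I P2=I  mem[L2]=70
14. P1: store L0 := 95  bus=[BusRdX]  L0: P0=I P1=M P2=I  mem[L0]=38
15. P1: store L0 := 18  bus=[-]  L0: P0=I P1=M P2=I  mem[L0]=38

memory[L2] = 70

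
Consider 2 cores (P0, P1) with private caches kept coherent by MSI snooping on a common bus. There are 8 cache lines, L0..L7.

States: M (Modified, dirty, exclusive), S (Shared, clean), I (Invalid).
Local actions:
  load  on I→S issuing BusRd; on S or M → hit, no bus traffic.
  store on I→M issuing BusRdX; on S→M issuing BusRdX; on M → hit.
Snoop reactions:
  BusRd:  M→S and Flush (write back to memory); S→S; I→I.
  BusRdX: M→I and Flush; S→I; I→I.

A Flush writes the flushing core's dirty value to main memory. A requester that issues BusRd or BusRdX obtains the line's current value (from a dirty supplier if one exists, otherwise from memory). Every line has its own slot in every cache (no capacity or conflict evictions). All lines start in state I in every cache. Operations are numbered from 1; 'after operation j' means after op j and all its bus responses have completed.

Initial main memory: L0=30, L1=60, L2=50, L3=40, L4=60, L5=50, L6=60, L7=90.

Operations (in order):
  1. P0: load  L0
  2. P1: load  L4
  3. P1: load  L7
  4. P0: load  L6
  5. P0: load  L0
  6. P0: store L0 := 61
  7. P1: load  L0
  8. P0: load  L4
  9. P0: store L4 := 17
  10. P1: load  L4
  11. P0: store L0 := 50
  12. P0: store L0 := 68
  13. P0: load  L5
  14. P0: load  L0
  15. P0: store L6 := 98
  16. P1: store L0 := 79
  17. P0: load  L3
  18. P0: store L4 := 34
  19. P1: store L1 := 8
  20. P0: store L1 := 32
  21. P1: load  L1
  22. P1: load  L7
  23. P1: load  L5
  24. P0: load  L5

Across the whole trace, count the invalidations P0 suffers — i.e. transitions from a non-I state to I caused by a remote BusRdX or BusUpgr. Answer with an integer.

1. P0: load  L0  bus=[BusRd]  L0: P0=S P1=I  mem[L0]=30
2. P1: load  L4  bus=[BusRd]  L4: P0=I P1=S  mem[L4]=60
3. P1: load  L7  bus=[BusRd]  L7: P0=I P1=S  mem[L7]=90
4. P0: load  L6  bus=[BusRd]  L6: P0=S P1=I  mem[L6]=60
5. P0: load  L0  bus=[-]  L0: P0=S P1=I  mem[L0]=30
6. P0: store L0 := 61  bus=[BusRdX]  L0: P0=M P1=I  mem[L0]=30
7. P1: load  L0  bus=[BusRd,Flush]  L0: P0=S P1=S  mem[L0]=61
8. P0: load  L4  bus=[BusRd]  L4: P0=S P1=S  mem[L4]=60
9. P0: store L4 := 17  bus=[BusRdX]  L4: P0=M P1=I  mem[L4]=60
10. P1: load  L4  bus=[BusRd,Flush]  L4: P0=S P1=S  mem[L4]=17
11. P0: store L0 := 50  bus=[BusRdX]  L0: P0=M P1=I  mem[L0]=61
12. P0: store L0 := 68  bus=[-]  L0: P0=M P1=I  mem[L0]=61
13. P0: load  L5  bus=[BusRd]  L5: P0=S P1=I  mem[L5]=50
14. P0: load  L0  bus=[-]  L0: P0=M P1=I  mem[L0]=61
15. P0: store L6 := 98  bus=[BusRdX]  L6: P0=M P1=I  mem[L6]=60
16. P1: store L0 := 79  bus=[BusRdX,Flush]  L0: P0=I P1=M  mem[L0]=68
17. P0: load  L3  bus=[BusRd]  L3: P0=S P1=I  mem[L3]=40
18. P0: store L4 := 34  bus=[BusRdX]  L4: P0=M P1=I  mem[L4]=17
19. P1: store L1 := 8  bus=[BusRdX]  L1: P0=I P1=M  mem[L1]=60
20. P0: store L1 := 32  bus=[BusRdX,Flush]  L1: P0=M P1=I  mem[L1]=8
21. P1: load  L1  bus=[BusRd,Flush]  L1: P0=S P1=S  mem[L1]=32
22. P1: load  L7  bus=[-]  L7: P0=I P1=S  mem[L7]=90
23. P1: load  L5  bus=[BusRd]  L5: P0=S P1=S  mem[L5]=50
24. P0: load  L5  bus=[-]  L5: P0=S P1=S  mem[L5]=50

invalidations = 1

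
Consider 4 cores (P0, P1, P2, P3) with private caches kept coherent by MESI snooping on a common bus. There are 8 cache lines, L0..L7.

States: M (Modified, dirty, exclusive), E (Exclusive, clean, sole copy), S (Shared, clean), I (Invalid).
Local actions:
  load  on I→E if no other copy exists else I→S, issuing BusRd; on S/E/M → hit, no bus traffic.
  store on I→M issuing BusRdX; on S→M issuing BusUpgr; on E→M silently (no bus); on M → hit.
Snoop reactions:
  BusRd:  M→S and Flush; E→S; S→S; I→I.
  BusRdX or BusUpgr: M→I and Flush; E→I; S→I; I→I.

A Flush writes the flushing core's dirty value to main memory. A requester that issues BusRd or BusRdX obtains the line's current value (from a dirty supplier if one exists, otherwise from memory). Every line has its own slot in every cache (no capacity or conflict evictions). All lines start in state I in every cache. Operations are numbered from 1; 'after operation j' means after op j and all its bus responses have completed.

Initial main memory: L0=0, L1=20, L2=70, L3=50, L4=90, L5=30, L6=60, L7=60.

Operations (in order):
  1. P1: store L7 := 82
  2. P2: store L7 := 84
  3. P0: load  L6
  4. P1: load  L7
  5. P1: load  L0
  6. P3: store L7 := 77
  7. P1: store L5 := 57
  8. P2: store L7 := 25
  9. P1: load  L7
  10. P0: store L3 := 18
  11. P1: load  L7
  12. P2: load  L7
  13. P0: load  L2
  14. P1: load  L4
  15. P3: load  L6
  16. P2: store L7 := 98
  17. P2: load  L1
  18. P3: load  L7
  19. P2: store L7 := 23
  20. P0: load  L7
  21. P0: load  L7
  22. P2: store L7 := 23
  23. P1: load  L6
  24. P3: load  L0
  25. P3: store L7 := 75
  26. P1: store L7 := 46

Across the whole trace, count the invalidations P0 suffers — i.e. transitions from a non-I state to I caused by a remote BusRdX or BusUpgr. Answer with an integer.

invalidations = 1

step 1: P1: store L7 := 82  ⟶  IMII  (L7)  txn=BusRdX  M[L7]=60
step 2: P2: store L7 := 84  ⟶  IIMI  (L7)  txn=BusRdX+Flush  M[L7]=82
step 3: P0: load  L6  ⟶  EIII  (L6)  txn=BusRd  M[L6]=60
step 4: P1: load  L7  ⟶  ISSI  (L7)  txn=BusRd+Flush  M[L7]=84
step 5: P1: load  L0  ⟶  IEII  (L0)  txn=BusRd  M[L0]=0
step 6: P3: store L7 := 77  ⟶  IIIM  (L7)  txn=BusRdX  M[L7]=84
step 7: P1: store L5 := 57  ⟶  IMII  (L5)  txn=BusRdX  M[L5]=30
step 8: P2: store L7 := 25  ⟶  IIMI  (L7)  txn=BusRdX+Flush  M[L7]=77
step 9: P1: load  L7  ⟶  ISSI  (L7)  txn=BusRd+Flush  M[L7]=25
step 10: P0: store L3 := 18  ⟶  MIII  (L3)  txn=BusRdX  M[L3]=50
step 11: P1: load  L7  ⟶  ISSI  (L7)  txn=∅  M[L7]=25
step 12: P2: load  L7  ⟶  ISSI  (L7)  txn=∅  M[L7]=25
step 13: P0: load  L2  ⟶  EIII  (L2)  txn=BusRd  M[L2]=70
step 14: P1: load  L4  ⟶  IEII  (L4)  txn=BusRd  M[L4]=90
step 15: P3: load  L6  ⟶  SIIS  (L6)  txn=BusRd  M[L6]=60
step 16: P2: store L7 := 98  ⟶  IIMI  (L7)  txn=BusUpgr  M[L7]=25
step 17: P2: load  L1  ⟶  IIEI  (L1)  txn=BusRd  M[L1]=20
step 18: P3: load  L7  ⟶  IISS  (L7)  txn=BusRd+Flush  M[L7]=98
step 19: P2: store L7 := 23  ⟶  IIMI  (L7)  txn=BusUpgr  M[L7]=98
step 20: P0: load  L7  ⟶  SISI  (L7)  txn=BusRd+Flush  M[L7]=23
step 21: P0: load  L7  ⟶  SISI  (L7)  txn=∅  M[L7]=23
step 22: P2: store L7 := 23  ⟶  IIMI  (L7)  txn=BusUpgr  M[L7]=23
step 23: P1: load  L6  ⟶  SSIS  (L6)  txn=BusRd  M[L6]=60
step 24: P3: load  L0  ⟶  ISIS  (L0)  txn=BusRd  M[L0]=0
step 25: P3: store L7 := 75  ⟶  IIIM  (L7)  txn=BusRdX+Flush  M[L7]=23
step 26: P1: store L7 := 46  ⟶  IMII  (L7)  txn=BusRdX+Flush  M[L7]=75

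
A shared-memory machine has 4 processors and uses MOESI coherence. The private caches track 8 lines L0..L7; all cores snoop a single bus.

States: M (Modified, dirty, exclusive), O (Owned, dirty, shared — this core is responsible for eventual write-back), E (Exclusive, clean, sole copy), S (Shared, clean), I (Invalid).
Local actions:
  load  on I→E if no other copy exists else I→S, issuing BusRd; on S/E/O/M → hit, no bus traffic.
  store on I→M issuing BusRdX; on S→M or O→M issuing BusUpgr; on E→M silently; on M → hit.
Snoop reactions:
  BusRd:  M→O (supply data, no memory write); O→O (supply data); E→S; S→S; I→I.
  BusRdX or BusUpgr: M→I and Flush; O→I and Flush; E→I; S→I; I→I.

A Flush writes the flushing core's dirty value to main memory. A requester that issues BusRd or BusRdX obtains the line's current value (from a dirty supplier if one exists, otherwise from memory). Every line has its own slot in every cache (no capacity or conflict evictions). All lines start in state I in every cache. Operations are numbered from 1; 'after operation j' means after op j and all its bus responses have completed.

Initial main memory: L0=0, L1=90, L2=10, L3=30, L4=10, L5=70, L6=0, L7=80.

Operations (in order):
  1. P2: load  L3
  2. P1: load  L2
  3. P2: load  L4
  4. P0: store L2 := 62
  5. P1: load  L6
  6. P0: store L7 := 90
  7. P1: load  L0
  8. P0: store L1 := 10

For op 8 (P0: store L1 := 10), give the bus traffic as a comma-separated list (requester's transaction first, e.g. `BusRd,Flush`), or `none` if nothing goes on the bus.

bus = BusRdX

  op1 P2: load  L3 → I/I/E/I on L3; bus BusRd; mem=30
  op2 P1: load  L2 → I/E/I/I on L2; bus BusRd; mem=10
  op3 P2: load  L4 → I/I/E/I on L4; bus BusRd; mem=10
  op4 P0: store L2 := 62 → M/I/I/I on L2; bus BusRdX; mem=10
  op5 P1: load  L6 → I/E/I/I on L6; bus BusRd; mem=0
  op6 P0: store L7 := 90 → M/I/I/I on L7; bus BusRdX; mem=80
  op7 P1: load  L0 → I/E/I/I on L0; bus BusRd; mem=0
  op8 P0: store L1 := 10 → M/I/I/I on L1; bus BusRdX; mem=90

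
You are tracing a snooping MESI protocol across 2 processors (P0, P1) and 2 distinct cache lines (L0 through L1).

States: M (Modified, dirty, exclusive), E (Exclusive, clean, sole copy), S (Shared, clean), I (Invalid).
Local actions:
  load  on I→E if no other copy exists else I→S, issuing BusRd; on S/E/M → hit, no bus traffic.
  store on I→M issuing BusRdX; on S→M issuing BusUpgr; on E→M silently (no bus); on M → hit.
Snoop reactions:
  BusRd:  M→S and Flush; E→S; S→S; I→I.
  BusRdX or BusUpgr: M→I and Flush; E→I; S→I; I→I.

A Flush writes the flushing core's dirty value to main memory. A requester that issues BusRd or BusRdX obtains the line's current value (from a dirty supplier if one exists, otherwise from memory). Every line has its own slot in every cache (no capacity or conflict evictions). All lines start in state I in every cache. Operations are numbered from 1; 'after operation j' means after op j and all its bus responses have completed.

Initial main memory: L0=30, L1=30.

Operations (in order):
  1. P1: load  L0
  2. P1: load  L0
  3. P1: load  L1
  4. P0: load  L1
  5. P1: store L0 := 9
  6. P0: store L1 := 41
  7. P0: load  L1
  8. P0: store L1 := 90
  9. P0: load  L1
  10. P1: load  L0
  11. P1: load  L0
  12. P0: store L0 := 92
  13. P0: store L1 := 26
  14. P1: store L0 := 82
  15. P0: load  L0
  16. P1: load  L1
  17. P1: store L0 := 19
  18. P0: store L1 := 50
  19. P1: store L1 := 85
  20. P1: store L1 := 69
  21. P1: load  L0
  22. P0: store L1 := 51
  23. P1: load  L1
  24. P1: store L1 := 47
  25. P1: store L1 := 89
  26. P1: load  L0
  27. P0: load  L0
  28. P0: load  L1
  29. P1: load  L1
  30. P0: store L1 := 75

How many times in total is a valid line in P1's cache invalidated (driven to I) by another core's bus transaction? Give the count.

invalidations = 5

step 1: P1: load  L0  ⟶  IE  (L0)  txn=BusRd  M[L0]=30
step 2: P1: load  L0  ⟶  IE  (L0)  txn=∅  M[L0]=30
step 3: P1: load  L1  ⟶  IE  (L1)  txn=BusRd  M[L1]=30
step 4: P0: load  L1  ⟶  SS  (L1)  txn=BusRd  M[L1]=30
step 5: P1: store L0 := 9  ⟶  IM  (L0)  txn=∅  M[L0]=30
step 6: P0: store L1 := 41  ⟶  MI  (L1)  txn=BusUpgr  M[L1]=30
step 7: P0: load  L1  ⟶  MI  (L1)  txn=∅  M[L1]=30
step 8: P0: store L1 := 90  ⟶  MI  (L1)  txn=∅  M[L1]=30
step 9: P0: load  L1  ⟶  MI  (L1)  txn=∅  M[L1]=30
step 10: P1: load  L0  ⟶  IM  (L0)  txn=∅  M[L0]=30
step 11: P1: load  L0  ⟶  IM  (L0)  txn=∅  M[L0]=30
step 12: P0: store L0 := 92  ⟶  MI  (L0)  txn=BusRdX+Flush  M[L0]=9
step 13: P0: store L1 := 26  ⟶  MI  (L1)  txn=∅  M[L1]=30
step 14: P1: store L0 := 82  ⟶  IM  (L0)  txn=BusRdX+Flush  M[L0]=92
step 15: P0: load  L0  ⟶  SS  (L0)  txn=BusRd+Flush  M[L0]=82
step 16: P1: load  L1  ⟶  SS  (L1)  txn=BusRd+Flush  M[L1]=26
step 17: P1: store L0 := 19  ⟶  IM  (L0)  txn=BusUpgr  M[L0]=82
step 18: P0: store L1 := 50  ⟶  MI  (L1)  txn=BusUpgr  M[L1]=26
step 19: P1: store L1 := 85  ⟶  IM  (L1)  txn=BusRdX+Flush  M[L1]=50
step 20: P1: store L1 := 69  ⟶  IM  (L1)  txn=∅  M[L1]=50
step 21: P1: load  L0  ⟶  IM  (L0)  txn=∅  M[L0]=82
step 22: P0: store L1 := 51  ⟶  MI  (L1)  txn=BusRdX+Flush  M[L1]=69
step 23: P1: load  L1  ⟶  SS  (L1)  txn=BusRd+Flush  M[L1]=51
step 24: P1: store L1 := 47  ⟶  IM  (L1)  txn=BusUpgr  M[L1]=51
step 25: P1: store L1 := 89  ⟶  IM  (L1)  txn=∅  M[L1]=51
step 26: P1: load  L0  ⟶  IM  (L0)  txn=∅  M[L0]=82
step 27: P0: load  L0  ⟶  SS  (L0)  txn=BusRd+Flush  M[L0]=19
step 28: P0: load  L1  ⟶  SS  (L1)  txn=BusRd+Flush  M[L1]=89
step 29: P1: load  L1  ⟶  SS  (L1)  txn=∅  M[L1]=89
step 30: P0: store L1 := 75  ⟶  MI  (L1)  txn=BusUpgr  M[L1]=89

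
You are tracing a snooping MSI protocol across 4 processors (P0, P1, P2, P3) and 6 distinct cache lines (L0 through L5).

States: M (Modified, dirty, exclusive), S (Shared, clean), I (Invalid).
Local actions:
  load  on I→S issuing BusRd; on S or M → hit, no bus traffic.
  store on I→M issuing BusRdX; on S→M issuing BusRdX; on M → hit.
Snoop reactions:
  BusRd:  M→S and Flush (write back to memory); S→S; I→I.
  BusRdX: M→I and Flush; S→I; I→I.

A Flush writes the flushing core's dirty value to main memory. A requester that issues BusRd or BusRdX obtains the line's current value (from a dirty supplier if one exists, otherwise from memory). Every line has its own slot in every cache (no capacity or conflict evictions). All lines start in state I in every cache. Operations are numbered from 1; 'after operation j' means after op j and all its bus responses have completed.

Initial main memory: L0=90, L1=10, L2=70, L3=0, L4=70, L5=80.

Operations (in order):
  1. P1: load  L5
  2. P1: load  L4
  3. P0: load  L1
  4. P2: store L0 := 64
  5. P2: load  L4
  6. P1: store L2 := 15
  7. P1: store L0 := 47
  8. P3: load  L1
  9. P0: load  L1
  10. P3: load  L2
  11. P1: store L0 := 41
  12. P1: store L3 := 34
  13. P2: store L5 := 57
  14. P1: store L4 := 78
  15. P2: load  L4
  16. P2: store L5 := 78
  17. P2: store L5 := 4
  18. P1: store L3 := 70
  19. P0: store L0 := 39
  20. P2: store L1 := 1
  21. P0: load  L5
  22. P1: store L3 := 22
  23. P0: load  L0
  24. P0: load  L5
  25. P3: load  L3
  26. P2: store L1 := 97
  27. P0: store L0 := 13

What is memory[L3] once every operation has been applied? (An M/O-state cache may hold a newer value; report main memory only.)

memory[L3] = 22

  op1 P1: load  L5 → I/S/I/I on L5; bus BusRd; mem=80
  op2 P1: load  L4 → I/S/I/I on L4; bus BusRd; mem=70
  op3 P0: load  L1 → S/I/I/I on L1; bus BusRd; mem=10
  op4 P2: store L0 := 64 → I/I/M/I on L0; bus BusRdX; mem=90
  op5 P2: load  L4 → I/S/S/I on L4; bus BusRd; mem=70
  op6 P1: store L2 := 15 → I/M/I/I on L2; bus BusRdX; mem=70
  op7 P1: store L0 := 47 → I/M/I/I on L0; bus BusRdX Flush; mem=64
  op8 P3: load  L1 → S/I/I/S on L1; bus BusRd; mem=10
  op9 P0: load  L1 → S/I/I/S on L1; bus (none); mem=10
  op10 P3: load  L2 → I/S/I/S on L2; bus BusRd Flush; mem=15
  op11 P1: store L0 := 41 → I/M/I/I on L0; bus (none); mem=64
  op12 P1: store L3 := 34 → I/M/I/I on L3; bus BusRdX; mem=0
  op13 P2: store L5 := 57 → I/I/M/I on L5; bus BusRdX; mem=80
  op14 P1: store L4 := 78 → I/M/I/I on L4; bus BusRdX; mem=70
  op15 P2: load  L4 → I/S/S/I on L4; bus BusRd Flush; mem=78
  op16 P2: store L5 := 78 → I/I/M/I on L5; bus (none); mem=80
  op17 P2: store L5 := 4 → I/I/M/I on L5; bus (none); mem=80
  op18 P1: store L3 := 70 → I/M/I/I on L3; bus (none); mem=0
  op19 P0: store L0 := 39 → M/I/I/I on L0; bus BusRdX Flush; mem=41
  op20 P2: store L1 := 1 → I/I/M/I on L1; bus BusRdX; mem=10
  op21 P0: load  L5 → S/I/S/I on L5; bus BusRd Flush; mem=4
  op22 P1: store L3 := 22 → I/M/I/I on L3; bus (none); mem=0
  op23 P0: load  L0 → M/I/I/I on L0; bus (none); mem=41
  op24 P0: load  L5 → S/I/S/I on L5; bus (none); mem=4
  op25 P3: load  L3 → I/S/I/S on L3; bus BusRd Flush; mem=22
  op26 P2: store L1 := 97 → I/I/M/I on L1; bus (none); mem=10
  op27 P0: store L0 := 13 → M/I/I/I on L0; bus (none); mem=41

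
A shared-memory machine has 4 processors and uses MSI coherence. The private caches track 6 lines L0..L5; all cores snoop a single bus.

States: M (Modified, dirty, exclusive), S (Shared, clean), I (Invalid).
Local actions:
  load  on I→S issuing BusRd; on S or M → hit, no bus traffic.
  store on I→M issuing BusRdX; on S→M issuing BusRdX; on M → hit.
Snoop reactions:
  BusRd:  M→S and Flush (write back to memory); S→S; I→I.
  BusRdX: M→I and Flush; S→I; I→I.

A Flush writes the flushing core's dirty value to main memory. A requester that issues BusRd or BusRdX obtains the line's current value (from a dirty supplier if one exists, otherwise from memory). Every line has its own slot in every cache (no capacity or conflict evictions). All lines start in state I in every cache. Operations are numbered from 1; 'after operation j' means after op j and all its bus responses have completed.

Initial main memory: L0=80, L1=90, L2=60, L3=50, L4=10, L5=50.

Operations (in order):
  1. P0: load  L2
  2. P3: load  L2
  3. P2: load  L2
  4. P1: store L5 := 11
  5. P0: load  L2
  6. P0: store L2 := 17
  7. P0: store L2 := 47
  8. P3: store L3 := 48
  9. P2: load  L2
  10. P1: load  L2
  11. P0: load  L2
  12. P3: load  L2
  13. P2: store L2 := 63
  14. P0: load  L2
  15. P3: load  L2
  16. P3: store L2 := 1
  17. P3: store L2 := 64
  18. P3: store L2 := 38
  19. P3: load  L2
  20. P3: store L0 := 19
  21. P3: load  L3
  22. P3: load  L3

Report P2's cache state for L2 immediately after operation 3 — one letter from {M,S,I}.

state = S

step 1: P0: load  L2  ⟶  SIII  (L2)  txn=BusRd  M[L2]=60
step 2: P3: load  L2  ⟶  SIIS  (L2)  txn=BusRd  M[L2]=60
step 3: P2: load  L2  ⟶  SISS  (L2)  txn=BusRd  M[L2]=60
step 4: P1: store L5 := 11  ⟶  IMII  (L5)  txn=BusRdX  M[L5]=50
step 5: P0: load  L2  ⟶  SISS  (L2)  txn=∅  M[L2]=60
step 6: P0: store L2 := 17  ⟶  MIII  (L2)  txn=BusRdX  M[L2]=60
step 7: P0: store L2 := 47  ⟶  MIII  (L2)  txn=∅  M[L2]=60
step 8: P3: store L3 := 48  ⟶  IIIM  (L3)  txn=BusRdX  M[L3]=50
step 9: P2: load  L2  ⟶  SISI  (L2)  txn=BusRd+Flush  M[L2]=47
step 10: P1: load  L2  ⟶  SSSI  (L2)  txn=BusRd  M[L2]=47
step 11: P0: load  L2  ⟶  SSSI  (L2)  txn=∅  M[L2]=47
step 12: P3: load  L2  ⟶  SSSS  (L2)  txn=BusRd  M[L2]=47
step 13: P2: store L2 := 63  ⟶  IIMI  (L2)  txn=BusRdX  M[L2]=47
step 14: P0: load  L2  ⟶  SISI  (L2)  txn=BusRd+Flush  M[L2]=63
step 15: P3: load  L2  ⟶  SISS  (L2)  txn=BusRd  M[L2]=63
step 16: P3: store L2 := 1  ⟶  IIIM  (L2)  txn=BusRdX  M[L2]=63
step 17: P3: store L2 := 64  ⟶  IIIM  (L2)  txn=∅  M[L2]=63
step 18: P3: store L2 := 38  ⟶  IIIM  (L2)  txn=∅  M[L2]=63
step 19: P3: load  L2  ⟶  IIIM  (L2)  txn=∅  M[L2]=63
step 20: P3: store L0 := 19  ⟶  IIIM  (L0)  txn=BusRdX  M[L0]=80
step 21: P3: load  L3  ⟶  IIIM  (L3)  txn=∅  M[L3]=50
step 22: P3: load  L3  ⟶  IIIM  (L3)  txn=∅  M[L3]=50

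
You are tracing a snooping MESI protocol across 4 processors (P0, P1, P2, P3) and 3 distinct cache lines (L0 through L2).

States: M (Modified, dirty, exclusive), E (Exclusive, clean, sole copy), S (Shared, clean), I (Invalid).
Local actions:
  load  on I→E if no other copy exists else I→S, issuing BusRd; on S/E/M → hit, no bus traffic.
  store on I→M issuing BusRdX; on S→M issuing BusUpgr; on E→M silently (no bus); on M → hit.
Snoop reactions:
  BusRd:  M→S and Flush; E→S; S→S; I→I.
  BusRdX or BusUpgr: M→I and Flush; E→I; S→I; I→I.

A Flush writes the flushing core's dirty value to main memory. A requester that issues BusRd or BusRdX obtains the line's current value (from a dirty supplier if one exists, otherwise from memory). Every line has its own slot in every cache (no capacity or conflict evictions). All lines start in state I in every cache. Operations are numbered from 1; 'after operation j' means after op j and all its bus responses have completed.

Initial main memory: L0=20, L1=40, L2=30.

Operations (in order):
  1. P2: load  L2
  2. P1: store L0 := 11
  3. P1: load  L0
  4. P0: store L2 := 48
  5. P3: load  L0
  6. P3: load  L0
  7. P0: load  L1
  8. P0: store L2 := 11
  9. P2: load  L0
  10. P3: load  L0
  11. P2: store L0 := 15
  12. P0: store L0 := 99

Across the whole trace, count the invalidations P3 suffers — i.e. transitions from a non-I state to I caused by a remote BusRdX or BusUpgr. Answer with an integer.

invalidations = 1

1. P2: load  L2  bus=[BusRd]  L2: P0=I P1=I P2=E P3=I  mem[L2]=30
2. P1: store L0 := 11  bus=[BusRdX]  L0: P0=I P1=M P2=I P3=I  mem[L0]=20
3. P1: load  L0  bus=[-]  L0: P0=I P1=M P2=I P3=I  mem[L0]=20
4. P0: store L2 := 48  bus=[BusRdX]  L2: P0=M P1=I P2=I P3=I  mem[L2]=30
5. P3: load  L0  bus=[BusRd,Flush]  L0: P0=I P1=S P2=I P3=S  mem[L0]=11
6. P3: load  L0  bus=[-]  L0: P0=I P1=S P2=I P3=S  mem[L0]=11
7. P0: load  L1  bus=[BusRd]  L1: P0=E P1=I P2=I P3=I  mem[L1]=40
8. P0: store L2 := 11  bus=[-]  L2: P0=M P1=I P2=I P3=I  mem[L2]=30
9. P2: load  L0  bus=[BusRd]  L0: P0=I P1=S P2=S P3=S  mem[L0]=11
10. P3: load  L0  bus=[-]  L0: P0=I P1=S P2=S P3=S  mem[L0]=11
11. P2: store L0 := 15  bus=[BusUpgr]  L0: P0=I P1=I P2=M P3=I  mem[L0]=11
12. P0: store L0 := 99  bus=[BusRdX,Flush]  L0: P0=M P1=I P2=I P3=I  mem[L0]=15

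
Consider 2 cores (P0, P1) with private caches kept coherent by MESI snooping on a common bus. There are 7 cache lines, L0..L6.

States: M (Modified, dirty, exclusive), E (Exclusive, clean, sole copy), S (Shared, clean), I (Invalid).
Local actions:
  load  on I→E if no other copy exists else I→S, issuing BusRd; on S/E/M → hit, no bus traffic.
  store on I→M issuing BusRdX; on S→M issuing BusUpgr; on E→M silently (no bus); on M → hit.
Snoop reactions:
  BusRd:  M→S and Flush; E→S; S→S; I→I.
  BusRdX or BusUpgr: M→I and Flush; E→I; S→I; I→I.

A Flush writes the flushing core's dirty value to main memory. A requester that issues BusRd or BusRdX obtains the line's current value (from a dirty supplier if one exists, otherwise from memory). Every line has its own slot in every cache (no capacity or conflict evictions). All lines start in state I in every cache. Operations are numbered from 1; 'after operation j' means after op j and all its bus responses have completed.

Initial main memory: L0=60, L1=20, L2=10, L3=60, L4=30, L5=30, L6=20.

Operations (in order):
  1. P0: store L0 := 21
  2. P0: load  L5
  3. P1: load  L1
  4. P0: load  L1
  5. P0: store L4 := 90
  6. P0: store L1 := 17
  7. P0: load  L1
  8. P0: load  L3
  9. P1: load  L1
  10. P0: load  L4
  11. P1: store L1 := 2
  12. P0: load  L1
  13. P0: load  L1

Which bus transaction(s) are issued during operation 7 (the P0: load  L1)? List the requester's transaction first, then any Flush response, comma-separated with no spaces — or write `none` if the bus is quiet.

bus = none

[1] P0: store L0 := 21 | P0:M(21), P1:I | bus: BusRdX
[2] P0: load  L5 | P0:E(30), P1:I | bus: BusRd
[3] P1: load  L1 | P0:I, P1:E(20) | bus: BusRd
[4] P0: load  L1 | P0:S(20), P1:S(20) | bus: BusRd
[5] P0: store L4 := 90 | P0:M(90), P1:I | bus: BusRdX
[6] P0: store L1 := 17 | P0:M(17), P1:I | bus: BusUpgr
[7] P0: load  L1 | P0:M(17), P1:I | bus: none
[8] P0: load  L3 | P0:E(60), P1:I | bus: BusRd
[9] P1: load  L1 | P0:S(17), P1:S(17) | bus: BusRd,Flush
[10] P0: load  L4 | P0:M(90), P1:I | bus: none
[11] P1: store L1 := 2 | P0:I, P1:M(2) | bus: BusUpgr
[12] P0: load  L1 | P0:S(2), P1:S(2) | bus: BusRd,Flush
[13] P0: load  L1 | P0:S(2), P1:S(2) | bus: none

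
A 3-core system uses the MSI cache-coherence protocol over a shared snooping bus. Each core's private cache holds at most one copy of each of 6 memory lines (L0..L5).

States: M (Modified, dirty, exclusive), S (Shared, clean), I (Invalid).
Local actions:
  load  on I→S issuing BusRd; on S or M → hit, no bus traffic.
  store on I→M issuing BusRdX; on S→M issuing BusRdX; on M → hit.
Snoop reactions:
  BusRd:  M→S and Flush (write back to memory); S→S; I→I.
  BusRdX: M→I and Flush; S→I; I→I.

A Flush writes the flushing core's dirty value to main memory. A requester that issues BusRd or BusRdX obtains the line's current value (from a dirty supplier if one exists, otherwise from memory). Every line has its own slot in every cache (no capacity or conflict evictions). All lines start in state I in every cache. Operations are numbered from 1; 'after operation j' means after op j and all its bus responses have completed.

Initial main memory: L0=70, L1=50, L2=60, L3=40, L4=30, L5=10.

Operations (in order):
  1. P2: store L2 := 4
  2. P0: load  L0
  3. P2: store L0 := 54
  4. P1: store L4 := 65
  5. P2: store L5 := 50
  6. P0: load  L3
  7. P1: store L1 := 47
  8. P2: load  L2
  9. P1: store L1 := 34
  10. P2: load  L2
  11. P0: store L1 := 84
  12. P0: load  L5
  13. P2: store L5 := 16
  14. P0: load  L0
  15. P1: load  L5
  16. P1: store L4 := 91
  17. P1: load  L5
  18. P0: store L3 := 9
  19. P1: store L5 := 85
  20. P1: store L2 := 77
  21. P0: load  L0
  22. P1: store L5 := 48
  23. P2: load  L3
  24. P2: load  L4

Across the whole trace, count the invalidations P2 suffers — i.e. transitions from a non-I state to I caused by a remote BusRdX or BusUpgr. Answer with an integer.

invalidations = 2

  op1 P2: store L2 := 4 → I/I/M on L2; bus BusRdX; mem=60
  op2 P0: load  L0 → S/I/I on L0; bus BusRd; mem=70
  op3 P2: store L0 := 54 → I/I/M on L0; bus BusRdX; mem=70
  op4 P1: store L4 := 65 → I/M/I on L4; bus BusRdX; mem=30
  op5 P2: store L5 := 50 → I/I/M on L5; bus BusRdX; mem=10
  op6 P0: load  L3 → S/I/I on L3; bus BusRd; mem=40
  op7 P1: store L1 := 47 → I/M/I on L1; bus BusRdX; mem=50
  op8 P2: load  L2 → I/I/M on L2; bus (none); mem=60
  op9 P1: store L1 := 34 → I/M/I on L1; bus (none); mem=50
  op10 P2: load  L2 → I/I/M on L2; bus (none); mem=60
  op11 P0: store L1 := 84 → M/I/I on L1; bus BusRdX Flush; mem=34
  op12 P0: load  L5 → S/I/S on L5; bus BusRd Flush; mem=50
  op13 P2: store L5 := 16 → I/I/M on L5; bus BusRdX; mem=50
  op14 P0: load  L0 → S/I/S on L0; bus BusRd Flush; mem=54
  op15 P1: load  L5 → I/S/S on L5; bus BusRd Flush; mem=16
  op16 P1: store L4 := 91 → I/M/I on L4; bus (none); mem=30
  op17 P1: load  L5 → I/S/S on L5; bus (none); mem=16
  op18 P0: store L3 := 9 → M/I/I on L3; bus BusRdX; mem=40
  op19 P1: store L5 := 85 → I/M/I on L5; bus BusRdX; mem=16
  op20 P1: store L2 := 77 → I/M/I on L2; bus BusRdX Flush; mem=4
  op21 P0: load  L0 → S/I/S on L0; bus (none); mem=54
  op22 P1: store L5 := 48 → I/M/I on L5; bus (none); mem=16
  op23 P2: load  L3 → S/I/S on L3; bus BusRd Flush; mem=9
  op24 P2: load  L4 → I/S/S on L4; bus BusRd Flush; mem=91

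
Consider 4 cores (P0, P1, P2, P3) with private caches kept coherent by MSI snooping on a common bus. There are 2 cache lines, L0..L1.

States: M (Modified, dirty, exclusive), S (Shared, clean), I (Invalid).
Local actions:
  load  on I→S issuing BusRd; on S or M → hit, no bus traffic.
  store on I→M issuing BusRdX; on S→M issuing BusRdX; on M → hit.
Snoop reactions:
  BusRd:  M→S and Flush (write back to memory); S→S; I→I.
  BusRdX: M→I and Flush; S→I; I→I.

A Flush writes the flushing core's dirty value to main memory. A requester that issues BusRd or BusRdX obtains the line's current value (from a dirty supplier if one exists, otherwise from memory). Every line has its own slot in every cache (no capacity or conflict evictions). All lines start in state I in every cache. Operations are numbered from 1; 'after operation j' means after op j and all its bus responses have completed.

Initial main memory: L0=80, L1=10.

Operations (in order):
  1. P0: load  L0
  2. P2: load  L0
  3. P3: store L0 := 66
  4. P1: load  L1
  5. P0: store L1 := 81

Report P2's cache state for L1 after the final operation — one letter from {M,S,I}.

state = I

[1] P0: load  L0 | P0:S(80), P1:I, P2:I, P3:I | bus: BusRd
[2] P2: load  L0 | P0:S(80), P1:I, P2:S(80), P3:I | bus: BusRd
[3] P3: store L0 := 66 | P0:I, P1:I, P2:I, P3:M(66) | bus: BusRdX
[4] P1: load  L1 | P0:I, P1:S(10), P2:I, P3:I | bus: BusRd
[5] P0: store L1 := 81 | P0:M(81), P1:I, P2:I, P3:I | bus: BusRdX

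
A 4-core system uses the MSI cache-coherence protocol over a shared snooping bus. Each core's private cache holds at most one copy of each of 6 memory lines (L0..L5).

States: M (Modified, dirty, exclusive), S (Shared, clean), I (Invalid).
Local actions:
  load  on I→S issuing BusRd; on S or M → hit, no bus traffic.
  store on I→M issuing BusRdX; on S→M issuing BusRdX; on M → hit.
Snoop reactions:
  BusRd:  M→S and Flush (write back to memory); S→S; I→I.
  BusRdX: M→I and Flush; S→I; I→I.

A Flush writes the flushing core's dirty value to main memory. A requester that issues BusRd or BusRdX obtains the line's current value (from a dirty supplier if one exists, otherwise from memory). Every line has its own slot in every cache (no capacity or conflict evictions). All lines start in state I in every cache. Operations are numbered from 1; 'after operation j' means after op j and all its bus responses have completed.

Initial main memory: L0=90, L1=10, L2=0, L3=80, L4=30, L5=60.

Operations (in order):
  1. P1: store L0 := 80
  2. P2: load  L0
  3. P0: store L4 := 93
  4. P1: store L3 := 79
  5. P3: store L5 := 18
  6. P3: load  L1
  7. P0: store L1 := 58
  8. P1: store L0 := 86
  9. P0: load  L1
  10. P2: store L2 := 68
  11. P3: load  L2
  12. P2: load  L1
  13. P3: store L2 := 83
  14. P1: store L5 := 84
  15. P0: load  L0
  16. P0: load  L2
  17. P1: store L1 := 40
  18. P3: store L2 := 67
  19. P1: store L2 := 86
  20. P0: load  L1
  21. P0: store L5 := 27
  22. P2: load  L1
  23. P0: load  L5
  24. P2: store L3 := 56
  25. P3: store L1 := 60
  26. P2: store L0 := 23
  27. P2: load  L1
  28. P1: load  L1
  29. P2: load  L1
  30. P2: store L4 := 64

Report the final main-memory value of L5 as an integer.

memory[L5] = 84

1. P1: store L0 := 80  bus=[BusRdX]  L0: P0=I P1=M P2=I P3=I  mem[L0]=90
2. P2: load  L0  bus=[BusRd,Flush]  L0: P0=I P1=S P2=S P3=I  mem[L0]=80
3. P0: store L4 := 93  bus=[BusRdX]  L4: P0=M P1=I P2=I P3=I  mem[L4]=30
4. P1: store L3 := 79  bus=[BusRdX]  L3: P0=I P1=M P2=I P3=I  mem[L3]=80
5. P3: store L5 := 18  bus=[BusRdX]  L5: P0=I P1=I P2=I P3=M  mem[L5]=60
6. P3: load  L1  bus=[BusRd]  L1: P0=I P1=I P2=I P3=S  mem[L1]=10
7. P0: store L1 := 58  bus=[BusRdX]  L1: P0=M P1=I P2=I P3=I  mem[L1]=10
8. P1: store L0 := 86  bus=[BusRdX]  L0: P0=I P1=M P2=I P3=I  mem[L0]=80
9. P0: load  L1  bus=[-]  L1: P0=M P1=I P2=I P3=I  mem[L1]=10
10. P2: store L2 := 68  bus=[BusRdX]  L2: P0=I P1=I P2=M P3=I  mem[L2]=0
11. P3: load  L2  bus=[BusRd,Flush]  L2: P0=I P1=I P2=S P3=S  mem[L2]=68
12. P2: load  L1  bus=[BusRd,Flush]  L1: P0=S P1=I P2=S P3=I  mem[L1]=58
13. P3: store L2 := 83  bus=[BusRdX]  L2: P0=I P1=I P2=I P3=M  mem[L2]=68
14. P1: store L5 := 84  bus=[BusRdX,Flush]  L5: P0=I P1=M P2=I P3=I  mem[L5]=18
15. P0: load  L0  bus=[BusRd,Flush]  L0: P0=S P1=S P2=I P3=I  mem[L0]=86
16. P0: load  L2  bus=[BusRd,Flush]  L2: P0=S P1=I P2=I P3=S  mem[L2]=83
17. P1: store L1 := 40  bus=[BusRdX]  L1: P0=I P1=M P2=I P3=I  mem[L1]=58
18. P3: store L2 := 67  bus=[BusRdX]  L2: P0=I P1=I P2=I P3=M  mem[L2]=83
19. P1: store L2 := 86  bus=[BusRdX,Flush]  L2: P0=I P1=M P2=I P3=I  mem[L2]=67
20. P0: load  L1  bus=[BusRd,Flush]  L1: P0=S P1=S P2=I P3=I  mem[L1]=40
21. P0: store L5 := 27  bus=[BusRdX,Flush]  L5: P0=M P1=I P2=I P3=I  mem[L5]=84
22. P2: load  L1  bus=[BusRd]  L1: P0=S P1=S P2=S P3=I  mem[L1]=40
23. P0: load  L5  bus=[-]  L5: P0=M P1=I P2=I P3=I  mem[L5]=84
24. P2: store L3 := 56  bus=[BusRdX,Flush]  L3: P0=I P1=I P2=M P3=I  mem[L3]=79
25. P3: store L1 := 60  bus=[BusRdX]  L1: P0=I P1=I P2=I P3=M  mem[L1]=40
26. P2: store L0 := 23  bus=[BusRdX]  L0: P0=I P1=I P2=M P3=I  mem[L0]=86
27. P2: load  L1  bus=[BusRd,Flush]  L1: P0=I P1=I P2=S P3=S  mem[L1]=60
28. P1: load  L1  bus=[BusRd]  L1: P0=I P1=S P2=S P3=S  mem[L1]=60
29. P2: load  L1  bus=[-]  L1: P0=I P1=S P2=S P3=S  mem[L1]=60
30. P2: store L4 := 64  bus=[BusRdX,Flush]  L4: P0=I P1=I P2=M P3=I  mem[L4]=93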